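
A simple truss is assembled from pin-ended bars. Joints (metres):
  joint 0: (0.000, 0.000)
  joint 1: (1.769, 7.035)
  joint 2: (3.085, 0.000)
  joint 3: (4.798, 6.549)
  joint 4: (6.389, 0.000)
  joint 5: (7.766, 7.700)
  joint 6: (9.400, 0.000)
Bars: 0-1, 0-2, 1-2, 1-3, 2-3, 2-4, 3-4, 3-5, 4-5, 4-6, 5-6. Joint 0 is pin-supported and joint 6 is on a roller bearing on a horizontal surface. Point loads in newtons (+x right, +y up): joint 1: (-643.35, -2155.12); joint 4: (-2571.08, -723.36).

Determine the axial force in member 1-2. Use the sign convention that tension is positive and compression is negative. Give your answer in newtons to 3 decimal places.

318.585

N=7 nodes, M=11 members, R=3 reactions → 2N=14, M+R=14
member 0 (0-1): L=7.2540, (cx,cy)=(0.2439,0.9698)
member 1 (0-2): L=3.0850, (cx,cy)=(1.0000,0.0000)
member 2 (1-2): L=7.1570, (cx,cy)=(0.1839,-0.9829)
member 3 (1-3): L=3.0677, (cx,cy)=(0.9874,-0.1584)
member 4 (2-3): L=6.7693, (cx,cy)=(0.2531,0.9675)
member 5 (2-4): L=3.3040, (cx,cy)=(1.0000,0.0000)
member 6 (3-4): L=6.7395, (cx,cy)=(0.2361,-0.9717)
member 7 (3-5): L=3.1834, (cx,cy)=(0.9323,0.3616)
member 8 (4-5): L=7.8222, (cx,cy)=(0.1760,0.9844)
member 9 (4-6): L=3.0110, (cx,cy)=(1.0000,0.0000)
member 10 (5-6): L=7.8715, (cx,cy)=(0.2076,-0.9782)
solve A·x = −loads:
  F[0-1] = -2539.4035 N (compression)
  F[0-2] = -2595.1576 N (compression)
  F[1-2] = +318.5845 N (tension)
  F[1-3] = -34.9434 N (compression)
  F[2-3] = -323.6878 N (compression)
  F[2-4] = -2454.6676 N (compression)
  F[3-4] = +246.8497 N (tension)
  F[3-5] = -187.3624 N (compression)
  F[4-5] = +491.1576 N (tension)
  F[4-6] = +88.2240 N (tension)
  F[5-6] = -425.0011 N (compression)
  Rx@0 = +3214.4300 N
  Ry@0 = +2462.7367 N
  Ry@6 = +415.7433 N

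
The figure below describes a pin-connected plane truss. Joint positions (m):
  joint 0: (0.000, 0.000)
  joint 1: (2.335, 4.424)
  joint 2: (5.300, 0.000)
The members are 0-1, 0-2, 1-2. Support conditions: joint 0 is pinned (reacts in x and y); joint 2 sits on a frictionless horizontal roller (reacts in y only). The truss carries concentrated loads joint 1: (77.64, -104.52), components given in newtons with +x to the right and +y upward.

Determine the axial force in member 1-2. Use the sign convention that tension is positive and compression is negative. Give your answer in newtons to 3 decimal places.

N=3 nodes, M=3 members, R=3 reactions → 2N=6, M+R=6
member 0 (0-1): L=5.0024, (cx,cy)=(0.4668,0.8844)
member 1 (0-2): L=5.3000, (cx,cy)=(1.0000,0.0000)
member 2 (1-2): L=5.3257, (cx,cy)=(0.5567,-0.8307)
solve A·x = −loads:
  F[0-1] = +7.1637 N (tension)
  F[0-2] = +74.2962 N (tension)
  F[1-2] = -133.4498 N (compression)
  Rx@0 = -77.6400 N
  Ry@0 = -6.3354 N
  Ry@2 = +110.8554 N

-133.450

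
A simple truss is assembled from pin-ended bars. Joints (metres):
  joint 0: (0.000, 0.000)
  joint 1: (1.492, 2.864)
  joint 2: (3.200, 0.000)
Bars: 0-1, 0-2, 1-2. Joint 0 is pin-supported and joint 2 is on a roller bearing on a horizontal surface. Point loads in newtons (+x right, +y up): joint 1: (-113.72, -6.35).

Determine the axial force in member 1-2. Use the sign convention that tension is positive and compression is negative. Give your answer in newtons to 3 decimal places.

N=3 nodes, M=3 members, R=3 reactions → 2N=6, M+R=6
member 0 (0-1): L=3.2293, (cx,cy)=(0.4620,0.8869)
member 1 (0-2): L=3.2000, (cx,cy)=(1.0000,0.0000)
member 2 (1-2): L=3.3346, (cx,cy)=(0.5122,-0.8589)
solve A·x = −loads:
  F[0-1] = -118.5839 N (compression)
  F[0-2] = -58.9324 N (compression)
  F[1-2] = +115.0572 N (tension)
  Rx@0 = +113.7200 N
  Ry@0 = +105.1687 N
  Ry@2 = -98.8187 N

115.057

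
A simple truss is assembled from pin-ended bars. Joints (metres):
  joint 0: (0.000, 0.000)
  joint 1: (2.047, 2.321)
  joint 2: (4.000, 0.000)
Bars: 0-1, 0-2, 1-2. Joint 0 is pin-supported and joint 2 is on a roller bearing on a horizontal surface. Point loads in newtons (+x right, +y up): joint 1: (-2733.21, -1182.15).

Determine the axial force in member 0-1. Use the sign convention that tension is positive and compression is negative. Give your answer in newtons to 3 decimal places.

-2884.217

N=3 nodes, M=3 members, R=3 reactions → 2N=6, M+R=6
member 0 (0-1): L=3.0947, (cx,cy)=(0.6615,0.7500)
member 1 (0-2): L=4.0000, (cx,cy)=(1.0000,0.0000)
member 2 (1-2): L=3.0334, (cx,cy)=(0.6438,-0.7652)
solve A·x = −loads:
  F[0-1] = -2884.2165 N (compression)
  F[0-2] = -825.4432 N (compression)
  F[1-2] = +1282.0600 N (tension)
  Rx@0 = +2733.2100 N
  Ry@0 = +2163.1298 N
  Ry@2 = -980.9798 N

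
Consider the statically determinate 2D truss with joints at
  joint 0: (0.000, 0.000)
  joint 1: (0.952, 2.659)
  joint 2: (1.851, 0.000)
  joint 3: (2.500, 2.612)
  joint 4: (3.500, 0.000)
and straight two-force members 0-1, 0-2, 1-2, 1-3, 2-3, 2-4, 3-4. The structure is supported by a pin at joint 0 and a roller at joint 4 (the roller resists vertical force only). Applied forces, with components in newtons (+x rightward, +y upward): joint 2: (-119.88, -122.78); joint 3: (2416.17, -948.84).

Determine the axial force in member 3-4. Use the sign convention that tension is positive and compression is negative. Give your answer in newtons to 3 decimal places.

N=5 nodes, M=7 members, R=3 reactions → 2N=10, M+R=10
member 0 (0-1): L=2.8243, (cx,cy)=(0.3371,0.9415)
member 1 (0-2): L=1.8510, (cx,cy)=(1.0000,0.0000)
member 2 (1-2): L=2.8069, (cx,cy)=(0.3203,-0.9473)
member 3 (1-3): L=1.5487, (cx,cy)=(0.9995,-0.0303)
member 4 (2-3): L=2.6914, (cx,cy)=(0.2411,0.9705)
member 5 (2-4): L=1.6490, (cx,cy)=(1.0000,0.0000)
member 6 (3-4): L=2.7969, (cx,cy)=(0.3575,-0.9339)
solve A·x = −loads:
  F[0-1] = +1565.8467 N (tension)
  F[0-2] = +1768.4799 N (tension)
  F[1-2] = -1589.4200 N (compression)
  F[1-3] = +1037.3574 N (tension)
  F[2-3] = +1677.9860 N (tension)
  F[2-4] = +974.6666 N (tension)
  F[3-4] = -2726.0265 N (compression)
  Rx@0 = -2296.2900 N
  Ry@0 = -1474.2091 N
  Ry@4 = +2545.8291 N

-2726.027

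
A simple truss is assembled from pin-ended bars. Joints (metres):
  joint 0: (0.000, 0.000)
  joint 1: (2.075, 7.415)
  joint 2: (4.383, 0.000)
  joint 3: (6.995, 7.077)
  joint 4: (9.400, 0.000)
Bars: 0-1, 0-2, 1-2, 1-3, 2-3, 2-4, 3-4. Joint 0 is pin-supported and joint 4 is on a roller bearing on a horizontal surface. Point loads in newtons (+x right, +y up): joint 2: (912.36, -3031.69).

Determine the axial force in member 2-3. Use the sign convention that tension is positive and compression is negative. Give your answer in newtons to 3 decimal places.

N=5 nodes, M=7 members, R=3 reactions → 2N=10, M+R=10
member 0 (0-1): L=7.6999, (cx,cy)=(0.2695,0.9630)
member 1 (0-2): L=4.3830, (cx,cy)=(1.0000,0.0000)
member 2 (1-2): L=7.7659, (cx,cy)=(0.2972,-0.9548)
member 3 (1-3): L=4.9316, (cx,cy)=(0.9976,-0.0685)
member 4 (2-3): L=7.5436, (cx,cy)=(0.3463,0.9381)
member 5 (2-4): L=5.0170, (cx,cy)=(1.0000,0.0000)
member 6 (3-4): L=7.4745, (cx,cy)=(0.3218,-0.9468)
solve A·x = −loads:
  F[0-1] = -1680.2455 N (compression)
  F[0-2] = +1365.1616 N (tension)
  F[1-2] = +1764.9752 N (tension)
  F[1-3] = -979.6506 N (compression)
  F[2-3] = +1435.2452 N (tension)
  F[2-4] = +480.3904 N (tension)
  F[3-4] = -1493.0027 N (compression)
  Rx@0 = -912.3600 N
  Ry@0 = +1618.0839 N
  Ry@4 = +1413.6061 N

1435.245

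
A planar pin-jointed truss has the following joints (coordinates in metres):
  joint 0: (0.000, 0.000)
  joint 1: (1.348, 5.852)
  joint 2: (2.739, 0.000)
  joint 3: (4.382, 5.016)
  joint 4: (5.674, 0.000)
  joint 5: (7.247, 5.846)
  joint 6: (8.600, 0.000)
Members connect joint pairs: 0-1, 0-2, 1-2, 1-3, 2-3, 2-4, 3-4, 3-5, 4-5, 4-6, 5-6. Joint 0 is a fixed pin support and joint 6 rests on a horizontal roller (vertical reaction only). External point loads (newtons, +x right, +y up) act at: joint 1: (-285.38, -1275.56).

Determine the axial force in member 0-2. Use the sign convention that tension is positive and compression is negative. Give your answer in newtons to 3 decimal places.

7.120

N=7 nodes, M=11 members, R=3 reactions → 2N=14, M+R=14
member 0 (0-1): L=6.0052, (cx,cy)=(0.2245,0.9745)
member 1 (0-2): L=2.7390, (cx,cy)=(1.0000,0.0000)
member 2 (1-2): L=6.0150, (cx,cy)=(0.2313,-0.9729)
member 3 (1-3): L=3.1471, (cx,cy)=(0.9641,-0.2656)
member 4 (2-3): L=5.2782, (cx,cy)=(0.3113,0.9503)
member 5 (2-4): L=2.9350, (cx,cy)=(1.0000,0.0000)
member 6 (3-4): L=5.1797, (cx,cy)=(0.2494,-0.9684)
member 7 (3-5): L=2.9828, (cx,cy)=(0.9605,0.2783)
member 8 (4-5): L=6.0539, (cx,cy)=(0.2598,0.9657)
member 9 (4-6): L=2.9260, (cx,cy)=(1.0000,0.0000)
member 10 (5-6): L=6.0005, (cx,cy)=(0.2255,-0.9742)
solve A·x = −loads:
  F[0-1] = -1303.0676 N (compression)
  F[0-2] = +7.1200 N (tension)
  F[1-2] = -4.1616 N (compression)
  F[1-3] = -6.3871 N (compression)
  F[2-3] = +4.2605 N (tension)
  F[2-4] = +4.8314 N (tension)
  F[3-4] = -6.8660 N (compression)
  F[3-5] = -3.2470 N (compression)
  F[4-5] = +6.8855 N (tension)
  F[4-6] = +1.3297 N (tension)
  F[5-6] = -5.8973 N (compression)
  Rx@0 = +285.3800 N
  Ry@0 = +1269.8145 N
  Ry@6 = +5.7455 N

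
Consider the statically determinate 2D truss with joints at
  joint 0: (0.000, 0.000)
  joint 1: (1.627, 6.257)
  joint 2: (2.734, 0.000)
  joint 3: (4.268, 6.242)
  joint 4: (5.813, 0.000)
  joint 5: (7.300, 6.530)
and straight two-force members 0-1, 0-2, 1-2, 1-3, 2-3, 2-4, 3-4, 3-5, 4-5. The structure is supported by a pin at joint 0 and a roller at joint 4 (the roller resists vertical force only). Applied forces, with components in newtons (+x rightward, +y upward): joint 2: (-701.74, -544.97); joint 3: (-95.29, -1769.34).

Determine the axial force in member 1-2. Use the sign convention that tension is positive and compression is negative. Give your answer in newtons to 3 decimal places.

876.789

N=6 nodes, M=9 members, R=3 reactions → 2N=12, M+R=12
member 0 (0-1): L=6.4651, (cx,cy)=(0.2517,0.9678)
member 1 (0-2): L=2.7340, (cx,cy)=(1.0000,0.0000)
member 2 (1-2): L=6.3542, (cx,cy)=(0.1742,-0.9847)
member 3 (1-3): L=2.6410, (cx,cy)=(1.0000,-0.0057)
member 4 (2-3): L=6.4277, (cx,cy)=(0.2387,0.9711)
member 5 (2-4): L=3.0790, (cx,cy)=(1.0000,0.0000)
member 6 (3-4): L=6.4304, (cx,cy)=(0.2403,-0.9707)
member 7 (3-5): L=3.0456, (cx,cy)=(0.9955,0.0946)
member 8 (4-5): L=6.6972, (cx,cy)=(0.2220,0.9750)
solve A·x = −loads:
  F[0-1] = -889.8810 N (compression)
  F[0-2] = -573.0826 N (compression)
  F[1-2] = +876.7887 N (tension)
  F[1-3] = -376.7043 N (compression)
  F[2-3] = -327.8847 N (compression)
  F[2-4] = +359.6591 N (tension)
  F[3-4] = -1496.9184 N (compression)
  F[3-5] = -0.0000 N (compression)
  F[4-5] = +0.0000 N (tension)
  Rx@0 = +797.0300 N
  Ry@0 = +861.2409 N
  Ry@4 = +1453.0691 N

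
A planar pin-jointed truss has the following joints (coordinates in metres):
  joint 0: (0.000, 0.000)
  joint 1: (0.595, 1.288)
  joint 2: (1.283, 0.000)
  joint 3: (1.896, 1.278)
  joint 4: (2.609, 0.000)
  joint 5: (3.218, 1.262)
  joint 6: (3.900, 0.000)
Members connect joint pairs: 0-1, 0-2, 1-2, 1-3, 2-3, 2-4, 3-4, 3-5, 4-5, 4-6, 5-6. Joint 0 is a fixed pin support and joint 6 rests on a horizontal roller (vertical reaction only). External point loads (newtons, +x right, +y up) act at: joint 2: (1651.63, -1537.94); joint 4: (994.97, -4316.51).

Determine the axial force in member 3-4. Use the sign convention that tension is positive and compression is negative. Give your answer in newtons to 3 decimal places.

1104.684

N=7 nodes, M=11 members, R=3 reactions → 2N=14, M+R=14
member 0 (0-1): L=1.4188, (cx,cy)=(0.4194,0.9078)
member 1 (0-2): L=1.2830, (cx,cy)=(1.0000,0.0000)
member 2 (1-2): L=1.4602, (cx,cy)=(0.4712,-0.8820)
member 3 (1-3): L=1.3010, (cx,cy)=(1.0000,-0.0077)
member 4 (2-3): L=1.4174, (cx,cy)=(0.4325,0.9016)
member 5 (2-4): L=1.3260, (cx,cy)=(1.0000,0.0000)
member 6 (3-4): L=1.4634, (cx,cy)=(0.4872,-0.8733)
member 7 (3-5): L=1.3221, (cx,cy)=(0.9999,-0.0121)
member 8 (4-5): L=1.4013, (cx,cy)=(0.4346,0.9006)
member 9 (4-6): L=1.2910, (cx,cy)=(1.0000,0.0000)
member 10 (5-6): L=1.4345, (cx,cy)=(0.4754,-0.8798)
solve A·x = −loads:
  F[0-1] = -2710.7647 N (compression)
  F[0-2] = +3783.4162 N (tension)
  F[1-2] = +2811.3981 N (tension)
  F[1-3] = -2461.4984 N (compression)
  F[2-3] = -1044.5941 N (compression)
  F[2-4] = +3908.1604 N (tension)
  F[3-4] = +1104.6839 N (tension)
  F[3-5] = -3451.6547 N (compression)
  F[4-5] = +3721.6683 N (tension)
  F[4-6] = +1833.9301 N (tension)
  F[5-6] = -3857.4171 N (compression)
  Rx@0 = -2646.6000 N
  Ry@0 = +2460.8727 N
  Ry@6 = +3393.5773 N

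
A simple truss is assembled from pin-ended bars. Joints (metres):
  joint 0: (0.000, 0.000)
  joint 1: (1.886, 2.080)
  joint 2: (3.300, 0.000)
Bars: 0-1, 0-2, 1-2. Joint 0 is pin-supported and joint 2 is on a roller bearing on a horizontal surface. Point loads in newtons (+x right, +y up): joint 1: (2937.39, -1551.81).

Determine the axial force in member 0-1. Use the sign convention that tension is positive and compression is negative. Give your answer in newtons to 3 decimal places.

N=3 nodes, M=3 members, R=3 reactions → 2N=6, M+R=6
member 0 (0-1): L=2.8077, (cx,cy)=(0.6717,0.7408)
member 1 (0-2): L=3.3000, (cx,cy)=(1.0000,0.0000)
member 2 (1-2): L=2.5151, (cx,cy)=(0.5622,-0.8270)
solve A·x = −loads:
  F[0-1] = +1601.6512 N (tension)
  F[0-2] = +1861.5369 N (tension)
  F[1-2] = -3311.1575 N (compression)
  Rx@0 = -2937.3900 N
  Ry@0 = -1186.5187 N
  Ry@2 = +2738.3287 N

1601.651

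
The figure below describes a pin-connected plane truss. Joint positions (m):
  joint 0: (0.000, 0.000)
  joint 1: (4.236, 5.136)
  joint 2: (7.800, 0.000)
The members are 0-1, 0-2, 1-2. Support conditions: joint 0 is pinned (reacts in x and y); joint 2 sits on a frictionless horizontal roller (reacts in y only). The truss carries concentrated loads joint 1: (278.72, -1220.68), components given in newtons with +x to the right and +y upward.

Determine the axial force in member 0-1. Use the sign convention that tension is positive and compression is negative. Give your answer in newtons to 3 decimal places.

-485.093

N=3 nodes, M=3 members, R=3 reactions → 2N=6, M+R=6
member 0 (0-1): L=6.6575, (cx,cy)=(0.6363,0.7715)
member 1 (0-2): L=7.8000, (cx,cy)=(1.0000,0.0000)
member 2 (1-2): L=6.2514, (cx,cy)=(0.5701,-0.8216)
solve A·x = −loads:
  F[0-1] = -485.0927 N (compression)
  F[0-2] = +587.3727 N (tension)
  F[1-2] = -1030.2832 N (compression)
  Rx@0 = -278.7200 N
  Ry@0 = +374.2305 N
  Ry@2 = +846.4495 N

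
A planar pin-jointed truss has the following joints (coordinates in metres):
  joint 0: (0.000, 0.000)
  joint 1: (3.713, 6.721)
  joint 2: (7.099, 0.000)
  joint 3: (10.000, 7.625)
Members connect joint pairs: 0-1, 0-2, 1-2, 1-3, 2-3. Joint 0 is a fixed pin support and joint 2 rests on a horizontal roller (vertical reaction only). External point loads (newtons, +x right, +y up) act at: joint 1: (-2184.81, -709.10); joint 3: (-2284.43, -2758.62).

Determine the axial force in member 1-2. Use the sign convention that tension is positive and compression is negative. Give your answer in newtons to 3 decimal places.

3175.730

N=4 nodes, M=5 members, R=3 reactions → 2N=8, M+R=8
member 0 (0-1): L=7.6784, (cx,cy)=(0.4836,0.8753)
member 1 (0-2): L=7.0990, (cx,cy)=(1.0000,0.0000)
member 2 (1-2): L=7.5257, (cx,cy)=(0.4499,-0.8931)
member 3 (1-3): L=6.3517, (cx,cy)=(0.9898,0.1423)
member 4 (2-3): L=8.1582, (cx,cy)=(0.3556,0.9346)
solve A·x = −loads:
  F[0-1] = -4264.8688 N (compression)
  F[0-2] = -2406.9085 N (compression)
  F[1-2] = +3175.7302 N (tension)
  F[1-3] = -1319.7886 N (compression)
  F[2-3] = -2750.5544 N (compression)
  Rx@0 = +4469.2400 N
  Ry@0 = +3733.0811 N
  Ry@2 = -265.3611 N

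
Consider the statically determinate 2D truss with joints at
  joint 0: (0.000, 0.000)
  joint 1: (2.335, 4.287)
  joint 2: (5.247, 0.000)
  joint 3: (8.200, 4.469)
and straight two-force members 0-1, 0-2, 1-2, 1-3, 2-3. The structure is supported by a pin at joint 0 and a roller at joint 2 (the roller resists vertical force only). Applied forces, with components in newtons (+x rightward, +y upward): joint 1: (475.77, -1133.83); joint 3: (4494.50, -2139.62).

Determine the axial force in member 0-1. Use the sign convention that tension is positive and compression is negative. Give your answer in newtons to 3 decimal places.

5456.385

N=4 nodes, M=5 members, R=3 reactions → 2N=8, M+R=8
member 0 (0-1): L=4.8817, (cx,cy)=(0.4783,0.8782)
member 1 (0-2): L=5.2470, (cx,cy)=(1.0000,0.0000)
member 2 (1-2): L=5.1825, (cx,cy)=(0.5619,-0.8272)
member 3 (1-3): L=5.8678, (cx,cy)=(0.9995,0.0310)
member 4 (2-3): L=5.3565, (cx,cy)=(0.5513,0.8343)
solve A·x = −loads:
  F[0-1] = +5456.3846 N (tension)
  F[0-2] = +2360.3666 N (tension)
  F[1-2] = -6937.0101 N (compression)
  F[1-3] = +6034.8943 N (tension)
  F[2-3] = -2788.8860 N (compression)
  Rx@0 = -4970.2700 N
  Ry@0 = -4791.7155 N
  Ry@2 = +8065.1655 N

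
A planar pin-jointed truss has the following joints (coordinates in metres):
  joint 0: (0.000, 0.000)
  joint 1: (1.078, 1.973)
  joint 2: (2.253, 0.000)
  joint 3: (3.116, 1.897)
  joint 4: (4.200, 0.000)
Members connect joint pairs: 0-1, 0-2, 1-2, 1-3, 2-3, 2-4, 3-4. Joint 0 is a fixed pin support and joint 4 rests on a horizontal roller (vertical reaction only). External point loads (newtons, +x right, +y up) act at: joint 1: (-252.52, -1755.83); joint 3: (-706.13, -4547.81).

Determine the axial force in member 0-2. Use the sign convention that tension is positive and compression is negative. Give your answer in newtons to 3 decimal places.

N=5 nodes, M=7 members, R=3 reactions → 2N=10, M+R=10
member 0 (0-1): L=2.2483, (cx,cy)=(0.4795,0.8776)
member 1 (0-2): L=2.2530, (cx,cy)=(1.0000,0.0000)
member 2 (1-2): L=2.2964, (cx,cy)=(0.5117,-0.8592)
member 3 (1-3): L=2.0394, (cx,cy)=(0.9993,-0.0373)
member 4 (2-3): L=2.0841, (cx,cy)=(0.4141,0.9102)
member 5 (2-4): L=1.9470, (cx,cy)=(1.0000,0.0000)
member 6 (3-4): L=2.1849, (cx,cy)=(0.4961,-0.8682)
solve A·x = −loads:
  F[0-1] = -3323.4309 N (compression)
  F[0-2] = +634.8529 N (tension)
  F[1-2] = +1441.1083 N (tension)
  F[1-3] = -2079.8070 N (compression)
  F[2-3] = -1360.2750 N (compression)
  F[2-4] = +1935.5116 N (tension)
  F[3-4] = -3901.1483 N (compression)
  Rx@0 = +958.6500 N
  Ry@0 = +2916.4947 N
  Ry@4 = +3387.1453 N

634.853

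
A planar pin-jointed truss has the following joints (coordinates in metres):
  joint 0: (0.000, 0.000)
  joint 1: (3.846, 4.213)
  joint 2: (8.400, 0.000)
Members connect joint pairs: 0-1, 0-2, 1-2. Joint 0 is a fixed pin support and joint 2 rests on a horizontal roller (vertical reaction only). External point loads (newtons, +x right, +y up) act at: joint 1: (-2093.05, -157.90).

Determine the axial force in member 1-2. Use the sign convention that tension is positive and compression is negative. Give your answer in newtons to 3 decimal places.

N=3 nodes, M=3 members, R=3 reactions → 2N=6, M+R=6
member 0 (0-1): L=5.7045, (cx,cy)=(0.6742,0.7385)
member 1 (0-2): L=8.4000, (cx,cy)=(1.0000,0.0000)
member 2 (1-2): L=6.2039, (cx,cy)=(0.7341,-0.6791)
solve A·x = −loads:
  F[0-1] = -1537.3099 N (compression)
  F[0-2] = -1056.5849 N (compression)
  F[1-2] = +1439.3806 N (tension)
  Rx@0 = +2093.0500 N
  Ry@0 = +1135.3686 N
  Ry@2 = -977.4686 N

1439.381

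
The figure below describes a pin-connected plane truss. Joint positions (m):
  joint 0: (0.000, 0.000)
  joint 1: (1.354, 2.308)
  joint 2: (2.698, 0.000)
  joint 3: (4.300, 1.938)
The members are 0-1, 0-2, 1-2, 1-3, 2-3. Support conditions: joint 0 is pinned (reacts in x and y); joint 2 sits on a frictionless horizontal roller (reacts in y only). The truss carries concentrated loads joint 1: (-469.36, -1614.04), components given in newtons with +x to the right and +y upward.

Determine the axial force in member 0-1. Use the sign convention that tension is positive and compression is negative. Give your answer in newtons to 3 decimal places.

N=4 nodes, M=5 members, R=3 reactions → 2N=8, M+R=8
member 0 (0-1): L=2.6759, (cx,cy)=(0.5060,0.8625)
member 1 (0-2): L=2.6980, (cx,cy)=(1.0000,0.0000)
member 2 (1-2): L=2.6708, (cx,cy)=(0.5032,-0.8642)
member 3 (1-3): L=2.9691, (cx,cy)=(0.9922,-0.1246)
member 4 (2-3): L=2.5144, (cx,cy)=(0.6371,0.7708)
solve A·x = −loads:
  F[0-1] = -1397.6826 N (compression)
  F[0-2] = +237.8774 N (tension)
  F[1-2] = -472.7115 N (compression)
  F[1-3] = +0.0000 N (tension)
  F[2-3] = -0.0000 N (compression)
  Rx@0 = +469.3600 N
  Ry@0 = +1205.5421 N
  Ry@2 = +408.4979 N

-1397.683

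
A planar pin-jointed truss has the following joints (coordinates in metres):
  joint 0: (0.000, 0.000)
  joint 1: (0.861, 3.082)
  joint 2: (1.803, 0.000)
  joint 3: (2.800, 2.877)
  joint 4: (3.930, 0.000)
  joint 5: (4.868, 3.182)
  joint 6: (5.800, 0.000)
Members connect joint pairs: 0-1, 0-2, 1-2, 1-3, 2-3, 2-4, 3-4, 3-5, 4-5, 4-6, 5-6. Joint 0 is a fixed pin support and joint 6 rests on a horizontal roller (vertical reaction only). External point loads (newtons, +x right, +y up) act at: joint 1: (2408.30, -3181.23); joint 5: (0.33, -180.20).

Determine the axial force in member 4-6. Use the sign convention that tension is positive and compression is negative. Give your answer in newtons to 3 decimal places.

557.499

N=7 nodes, M=11 members, R=3 reactions → 2N=14, M+R=14
member 0 (0-1): L=3.2000, (cx,cy)=(0.2691,0.9631)
member 1 (0-2): L=1.8030, (cx,cy)=(1.0000,0.0000)
member 2 (1-2): L=3.2227, (cx,cy)=(0.2923,-0.9563)
member 3 (1-3): L=1.9498, (cx,cy)=(0.9945,-0.1051)
member 4 (2-3): L=3.0449, (cx,cy)=(0.3274,0.9449)
member 5 (2-4): L=2.1270, (cx,cy)=(1.0000,0.0000)
member 6 (3-4): L=3.0910, (cx,cy)=(0.3656,-0.9308)
member 7 (3-5): L=2.0904, (cx,cy)=(0.9893,0.1459)
member 8 (4-5): L=3.3174, (cx,cy)=(0.2828,0.9592)
member 9 (4-6): L=1.8700, (cx,cy)=(1.0000,0.0000)
member 10 (5-6): L=3.3157, (cx,cy)=(0.2811,-0.9597)
solve A·x = −loads:
  F[0-1] = -1513.8632 N (compression)
  F[0-2] = +2815.9529 N (tension)
  F[1-2] = -1540.3884 N (compression)
  F[1-3] = -2378.5544 N (compression)
  F[2-3] = +1559.0625 N (tension)
  F[2-4] = +1855.2057 N (tension)
  F[3-4] = -2027.7920 N (compression)
  F[3-5] = -1125.5966 N (compression)
  F[4-5] = +1967.7241 N (tension)
  F[4-6] = +557.4993 N (tension)
  F[5-6] = -1983.3590 N (compression)
  Rx@0 = -2408.6300 N
  Ry@0 = +1458.0363 N
  Ry@6 = +1903.3937 N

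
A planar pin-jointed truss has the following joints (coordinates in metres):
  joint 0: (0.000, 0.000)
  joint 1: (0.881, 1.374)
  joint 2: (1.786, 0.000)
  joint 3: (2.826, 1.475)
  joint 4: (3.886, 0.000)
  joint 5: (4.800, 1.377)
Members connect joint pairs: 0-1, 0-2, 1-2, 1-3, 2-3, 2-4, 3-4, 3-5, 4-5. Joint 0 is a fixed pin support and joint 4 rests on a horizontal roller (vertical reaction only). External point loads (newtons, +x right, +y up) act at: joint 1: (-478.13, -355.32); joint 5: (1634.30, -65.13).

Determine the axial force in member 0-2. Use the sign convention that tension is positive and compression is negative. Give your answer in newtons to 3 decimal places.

N=6 nodes, M=9 members, R=3 reactions → 2N=12, M+R=12
member 0 (0-1): L=1.6322, (cx,cy)=(0.5398,0.8418)
member 1 (0-2): L=1.7860, (cx,cy)=(1.0000,0.0000)
member 2 (1-2): L=1.6453, (cx,cy)=(0.5501,-0.8351)
member 3 (1-3): L=1.9476, (cx,cy)=(0.9987,0.0519)
member 4 (2-3): L=1.8048, (cx,cy)=(0.5762,0.8173)
member 5 (2-4): L=2.1000, (cx,cy)=(1.0000,0.0000)
member 6 (3-4): L=1.8164, (cx,cy)=(0.5836,-0.8121)
member 7 (3-5): L=1.9764, (cx,cy)=(0.9988,-0.0496)
member 8 (4-5): L=1.6527, (cx,cy)=(0.5530,0.8332)
solve A·x = −loads:
  F[0-1] = +178.9118 N (tension)
  F[0-2] = +1059.5995 N (tension)
  F[1-2] = -551.2270 N (compression)
  F[1-3] = +879.0929 N (tension)
  F[2-3] = +563.2651 N (tension)
  F[2-4] = +431.8095 N (tension)
  F[3-4] = -722.3090 N (compression)
  F[3-5] = +1626.0152 N (tension)
  F[4-5] = +18.5976 N (tension)
  Rx@0 = -1156.1700 N
  Ry@0 = -150.6106 N
  Ry@4 = +571.0606 N

1059.599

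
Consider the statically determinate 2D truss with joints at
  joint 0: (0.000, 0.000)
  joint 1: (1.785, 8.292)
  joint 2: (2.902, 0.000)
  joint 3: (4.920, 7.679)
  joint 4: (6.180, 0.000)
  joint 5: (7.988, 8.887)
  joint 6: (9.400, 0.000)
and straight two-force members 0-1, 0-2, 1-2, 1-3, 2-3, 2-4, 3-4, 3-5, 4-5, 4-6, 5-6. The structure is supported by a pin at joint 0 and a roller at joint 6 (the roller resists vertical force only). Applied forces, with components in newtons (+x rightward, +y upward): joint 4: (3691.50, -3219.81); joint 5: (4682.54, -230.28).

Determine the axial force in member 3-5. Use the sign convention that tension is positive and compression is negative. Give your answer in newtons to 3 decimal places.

N=7 nodes, M=11 members, R=3 reactions → 2N=14, M+R=14
member 0 (0-1): L=8.4820, (cx,cy)=(0.2104,0.9776)
member 1 (0-2): L=2.9020, (cx,cy)=(1.0000,0.0000)
member 2 (1-2): L=8.3669, (cx,cy)=(0.1335,-0.9910)
member 3 (1-3): L=3.1944, (cx,cy)=(0.9814,-0.1919)
member 4 (2-3): L=7.9397, (cx,cy)=(0.2542,0.9672)
member 5 (2-4): L=3.2780, (cx,cy)=(1.0000,0.0000)
member 6 (3-4): L=7.7817, (cx,cy)=(0.1619,-0.9868)
member 7 (3-5): L=3.2973, (cx,cy)=(0.9305,0.3664)
member 8 (4-5): L=9.0690, (cx,cy)=(0.1994,0.9799)
member 9 (4-6): L=3.2200, (cx,cy)=(1.0000,0.0000)
member 10 (5-6): L=8.9985, (cx,cy)=(0.1569,-0.9876)
solve A·x = −loads:
  F[0-1] = +3364.7994 N (tension)
  F[0-2] = +7665.9285 N (tension)
  F[1-2] = -3552.4393 N (compression)
  F[1-3] = +1204.7615 N (tension)
  F[2-3] = +3640.1797 N (tension)
  F[2-4] = +6266.4644 N (tension)
  F[3-4] = -2341.2362 N (compression)
  F[3-5] = +2672.4800 N (tension)
  F[4-5] = +5643.4353 N (tension)
  F[4-6] = +1070.8028 N (tension)
  F[5-6] = -6824.0721 N (compression)
  Rx@0 = -8374.0400 N
  Ry@0 = -3289.4457 N
  Ry@6 = +6739.5357 N

2672.480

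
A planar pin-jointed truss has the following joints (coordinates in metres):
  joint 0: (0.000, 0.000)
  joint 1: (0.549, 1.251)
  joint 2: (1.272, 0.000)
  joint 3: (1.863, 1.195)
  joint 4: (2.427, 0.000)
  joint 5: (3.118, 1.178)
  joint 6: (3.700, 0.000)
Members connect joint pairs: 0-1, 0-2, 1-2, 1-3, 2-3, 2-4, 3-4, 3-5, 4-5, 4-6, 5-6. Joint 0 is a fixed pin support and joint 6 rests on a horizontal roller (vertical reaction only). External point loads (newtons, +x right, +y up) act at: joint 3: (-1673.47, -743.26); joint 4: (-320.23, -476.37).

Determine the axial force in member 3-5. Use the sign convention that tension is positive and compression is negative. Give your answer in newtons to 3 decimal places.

-156.790

N=7 nodes, M=11 members, R=3 reactions → 2N=14, M+R=14
member 0 (0-1): L=1.3662, (cx,cy)=(0.4019,0.9157)
member 1 (0-2): L=1.2720, (cx,cy)=(1.0000,0.0000)
member 2 (1-2): L=1.4449, (cx,cy)=(0.5004,-0.8658)
member 3 (1-3): L=1.3152, (cx,cy)=(0.9991,-0.0426)
member 4 (2-3): L=1.3332, (cx,cy)=(0.4433,0.8964)
member 5 (2-4): L=1.1550, (cx,cy)=(1.0000,0.0000)
member 6 (3-4): L=1.3214, (cx,cy)=(0.4268,-0.9043)
member 7 (3-5): L=1.2551, (cx,cy)=(0.9999,-0.0135)
member 8 (4-5): L=1.3657, (cx,cy)=(0.5060,0.8626)
member 9 (4-6): L=1.2730, (cx,cy)=(1.0000,0.0000)
member 10 (5-6): L=1.3139, (cx,cy)=(0.4429,-0.8965)
solve A·x = −loads:
  F[0-1] = -1172.2152 N (compression)
  F[0-2] = -1522.6391 N (compression)
  F[1-2] = +1294.8524 N (tension)
  F[1-3] = -1119.9967 N (compression)
  F[2-3] = -1250.7013 N (compression)
  F[2-4] = -320.2721 N (compression)
  F[3-4] = +367.4122 N (tension)
  F[3-5] = -156.7902 N (compression)
  F[4-5] = +167.0679 N (tension)
  F[4-6] = +72.2455 N (tension)
  F[5-6] = -163.1021 N (compression)
  Rx@0 = +1993.7000 N
  Ry@0 = +1073.4012 N
  Ry@6 = +146.2288 N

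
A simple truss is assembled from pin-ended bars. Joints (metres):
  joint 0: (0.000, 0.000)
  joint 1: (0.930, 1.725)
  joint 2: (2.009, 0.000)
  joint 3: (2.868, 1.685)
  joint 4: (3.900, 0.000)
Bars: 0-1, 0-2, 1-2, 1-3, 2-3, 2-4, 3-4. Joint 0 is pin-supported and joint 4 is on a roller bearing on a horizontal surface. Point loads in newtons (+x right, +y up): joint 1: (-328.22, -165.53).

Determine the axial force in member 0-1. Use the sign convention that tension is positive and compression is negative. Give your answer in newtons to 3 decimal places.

N=5 nodes, M=7 members, R=3 reactions → 2N=10, M+R=10
member 0 (0-1): L=1.9597, (cx,cy)=(0.4746,0.8802)
member 1 (0-2): L=2.0090, (cx,cy)=(1.0000,0.0000)
member 2 (1-2): L=2.0347, (cx,cy)=(0.5303,-0.8478)
member 3 (1-3): L=1.9384, (cx,cy)=(0.9998,-0.0206)
member 4 (2-3): L=1.8913, (cx,cy)=(0.4542,0.8909)
member 5 (2-4): L=1.8910, (cx,cy)=(1.0000,0.0000)
member 6 (3-4): L=1.9759, (cx,cy)=(0.5223,-0.8528)
solve A·x = −loads:
  F[0-1] = -308.1390 N (compression)
  F[0-2] = -181.9907 N (compression)
  F[1-2] = +121.8191 N (tension)
  F[1-3] = +117.4141 N (tension)
  F[2-3] = -115.9250 N (compression)
  F[2-4] = -64.7384 N (compression)
  F[3-4] = +123.9512 N (tension)
  Rx@0 = +328.2200 N
  Ry@0 = +271.2317 N
  Ry@4 = -105.7017 N

-308.139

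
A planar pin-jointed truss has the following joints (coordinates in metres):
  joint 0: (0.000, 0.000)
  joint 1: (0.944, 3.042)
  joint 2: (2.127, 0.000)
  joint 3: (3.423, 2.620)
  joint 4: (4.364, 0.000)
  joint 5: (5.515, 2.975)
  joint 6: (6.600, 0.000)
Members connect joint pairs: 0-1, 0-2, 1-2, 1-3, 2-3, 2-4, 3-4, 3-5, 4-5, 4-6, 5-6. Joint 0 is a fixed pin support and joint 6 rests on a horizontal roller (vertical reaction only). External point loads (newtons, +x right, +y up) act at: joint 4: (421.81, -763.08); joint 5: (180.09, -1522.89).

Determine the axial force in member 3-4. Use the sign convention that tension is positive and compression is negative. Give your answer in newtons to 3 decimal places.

N=7 nodes, M=11 members, R=3 reactions → 2N=14, M+R=14
member 0 (0-1): L=3.1851, (cx,cy)=(0.2964,0.9551)
member 1 (0-2): L=2.1270, (cx,cy)=(1.0000,0.0000)
member 2 (1-2): L=3.2639, (cx,cy)=(0.3624,-0.9320)
member 3 (1-3): L=2.5147, (cx,cy)=(0.9858,-0.1678)
member 4 (2-3): L=2.9230, (cx,cy)=(0.4434,0.8963)
member 5 (2-4): L=2.2370, (cx,cy)=(1.0000,0.0000)
member 6 (3-4): L=2.7839, (cx,cy)=(0.3380,-0.9411)
member 7 (3-5): L=2.1219, (cx,cy)=(0.9859,0.1673)
member 8 (4-5): L=3.1899, (cx,cy)=(0.3608,0.9326)
member 9 (4-6): L=2.2360, (cx,cy)=(1.0000,0.0000)
member 10 (5-6): L=3.1667, (cx,cy)=(0.3426,-0.9395)
solve A·x = −loads:
  F[0-1] = -447.8196 N (compression)
  F[0-2] = +734.6245 N (tension)
  F[1-2] = +517.3964 N (tension)
  F[1-3] = -324.8600 N (compression)
  F[2-3] = -537.9863 N (compression)
  F[2-4] = +1160.6841 N (tension)
  F[3-4] = +333.3773 N (tension)
  F[3-5] = -681.0715 N (compression)
  F[4-5] = +481.7820 N (tension)
  F[4-6] = +677.7223 N (tension)
  F[5-6] = -1977.9984 N (compression)
  Rx@0 = -601.9000 N
  Ry@0 = +427.6992 N
  Ry@6 = +1858.2708 N

333.377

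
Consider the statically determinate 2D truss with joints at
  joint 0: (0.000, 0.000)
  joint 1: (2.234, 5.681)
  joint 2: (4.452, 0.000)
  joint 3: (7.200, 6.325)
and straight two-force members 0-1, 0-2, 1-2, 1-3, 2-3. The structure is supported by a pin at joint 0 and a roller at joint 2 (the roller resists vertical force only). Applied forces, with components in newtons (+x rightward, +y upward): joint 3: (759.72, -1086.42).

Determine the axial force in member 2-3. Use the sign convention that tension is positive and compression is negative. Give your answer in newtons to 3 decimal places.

N=4 nodes, M=5 members, R=3 reactions → 2N=8, M+R=8
member 0 (0-1): L=6.1045, (cx,cy)=(0.3660,0.9306)
member 1 (0-2): L=4.4520, (cx,cy)=(1.0000,0.0000)
member 2 (1-2): L=6.0986, (cx,cy)=(0.3637,-0.9315)
member 3 (1-3): L=5.0076, (cx,cy)=(0.9917,0.1286)
member 4 (2-3): L=6.8962, (cx,cy)=(0.3985,0.9172)
solve A·x = −loads:
  F[0-1] = +1880.3769 N (tension)
  F[0-2] = +71.5744 N (tension)
  F[1-2] = -1696.8647 N (compression)
  F[1-3] = +1316.2052 N (tension)
  F[2-3] = -1369.0834 N (compression)
  Rx@0 = -759.7200 N
  Ry@0 = -1749.9351 N
  Ry@2 = +2836.3551 N

-1369.083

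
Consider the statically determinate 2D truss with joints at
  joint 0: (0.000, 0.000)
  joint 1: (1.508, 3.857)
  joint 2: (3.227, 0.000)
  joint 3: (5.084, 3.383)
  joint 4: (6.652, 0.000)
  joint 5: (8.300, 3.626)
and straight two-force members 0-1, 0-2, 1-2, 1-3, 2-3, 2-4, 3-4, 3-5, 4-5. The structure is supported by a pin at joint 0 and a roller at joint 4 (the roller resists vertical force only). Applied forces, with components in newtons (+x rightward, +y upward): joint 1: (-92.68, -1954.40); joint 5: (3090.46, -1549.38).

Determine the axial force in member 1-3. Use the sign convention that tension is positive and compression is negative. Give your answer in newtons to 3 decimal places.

1484.704

N=6 nodes, M=9 members, R=3 reactions → 2N=12, M+R=12
member 0 (0-1): L=4.1413, (cx,cy)=(0.3641,0.9313)
member 1 (0-2): L=3.2270, (cx,cy)=(1.0000,0.0000)
member 2 (1-2): L=4.2227, (cx,cy)=(0.4071,-0.9134)
member 3 (1-3): L=3.6073, (cx,cy)=(0.9913,-0.1314)
member 4 (2-3): L=3.8592, (cx,cy)=(0.4812,0.8766)
member 5 (2-4): L=3.4250, (cx,cy)=(1.0000,0.0000)
member 6 (3-4): L=3.7287, (cx,cy)=(0.4205,-0.9073)
member 7 (3-5): L=3.2252, (cx,cy)=(0.9972,0.0753)
member 8 (4-5): L=3.9829, (cx,cy)=(0.4138,0.9104)
solve A·x = −loads:
  F[0-1] = +540.4869 N (tension)
  F[0-2] = +2800.9697 N (tension)
  F[1-2] = -2904.4205 N (compression)
  F[1-3] = +1484.7042 N (tension)
  F[2-3] = +3026.2681 N (tension)
  F[2-4] = +162.4119 N (tension)
  F[3-4] = -2381.6835 N (compression)
  F[3-5] = +3940.7958 N (tension)
  F[4-5] = -2028.0449 N (compression)
  Rx@0 = -2997.7800 N
  Ry@0 = -503.3803 N
  Ry@4 = +4007.1603 N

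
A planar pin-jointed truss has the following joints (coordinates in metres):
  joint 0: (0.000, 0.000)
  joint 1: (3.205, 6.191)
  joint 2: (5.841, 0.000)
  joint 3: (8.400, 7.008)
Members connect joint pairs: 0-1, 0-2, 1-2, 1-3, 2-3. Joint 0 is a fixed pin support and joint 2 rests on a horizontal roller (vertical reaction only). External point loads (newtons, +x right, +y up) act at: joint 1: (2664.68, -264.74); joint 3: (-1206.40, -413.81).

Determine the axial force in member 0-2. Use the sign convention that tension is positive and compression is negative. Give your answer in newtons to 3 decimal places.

N=4 nodes, M=5 members, R=3 reactions → 2N=8, M+R=8
member 0 (0-1): L=6.9714, (cx,cy)=(0.4597,0.8881)
member 1 (0-2): L=5.8410, (cx,cy)=(1.0000,0.0000)
member 2 (1-2): L=6.7288, (cx,cy)=(0.3917,-0.9201)
member 3 (1-3): L=5.2589, (cx,cy)=(0.9879,0.1554)
member 4 (2-3): L=7.4606, (cx,cy)=(0.3430,0.9393)
solve A·x = −loads:
  F[0-1] = +1620.0979 N (tension)
  F[0-2] = +713.4642 N (tension)
  F[1-2] = -2042.8300 N (compression)
  F[1-3] = -1133.3505 N (compression)
  F[2-3] = -253.0897 N (compression)
  Rx@0 = -1458.2800 N
  Ry@0 = -1438.7379 N
  Ry@2 = +2117.2879 N

713.464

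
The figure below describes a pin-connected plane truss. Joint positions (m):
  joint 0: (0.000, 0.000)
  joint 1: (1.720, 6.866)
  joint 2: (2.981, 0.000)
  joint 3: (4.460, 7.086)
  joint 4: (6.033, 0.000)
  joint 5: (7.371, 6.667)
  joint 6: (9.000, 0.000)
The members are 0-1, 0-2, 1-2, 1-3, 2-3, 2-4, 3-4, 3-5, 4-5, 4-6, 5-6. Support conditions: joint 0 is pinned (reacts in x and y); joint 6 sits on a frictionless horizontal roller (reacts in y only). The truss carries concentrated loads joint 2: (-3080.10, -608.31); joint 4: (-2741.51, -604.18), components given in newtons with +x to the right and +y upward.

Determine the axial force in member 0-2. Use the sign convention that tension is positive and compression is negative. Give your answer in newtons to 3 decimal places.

N=7 nodes, M=11 members, R=3 reactions → 2N=14, M+R=14
member 0 (0-1): L=7.0782, (cx,cy)=(0.2430,0.9700)
member 1 (0-2): L=2.9810, (cx,cy)=(1.0000,0.0000)
member 2 (1-2): L=6.9808, (cx,cy)=(0.1806,-0.9835)
member 3 (1-3): L=2.7488, (cx,cy)=(0.9968,0.0800)
member 4 (2-3): L=7.2387, (cx,cy)=(0.2043,0.9789)
member 5 (2-4): L=3.0520, (cx,cy)=(1.0000,0.0000)
member 6 (3-4): L=7.2585, (cx,cy)=(0.2167,-0.9762)
member 7 (3-5): L=2.9410, (cx,cy)=(0.9898,-0.1425)
member 8 (4-5): L=6.7999, (cx,cy)=(0.1968,0.9805)
member 9 (4-6): L=2.9670, (cx,cy)=(1.0000,0.0000)
member 10 (5-6): L=6.8631, (cx,cy)=(0.2374,-0.9714)
solve A·x = −loads:
  F[0-1] = -624.7278 N (compression)
  F[0-2] = -5669.8005 N (compression)
  F[1-2] = +594.9713 N (tension)
  F[1-3] = -260.1179 N (compression)
  F[2-3] = +23.6245 N (tension)
  F[2-4] = -2487.0534 N (compression)
  F[3-4] = +36.3136 N (tension)
  F[3-5] = -265.0296 N (compression)
  F[4-5] = +580.0695 N (tension)
  F[4-6] = +148.1879 N (tension)
  F[5-6] = -624.3293 N (compression)
  Rx@0 = +5821.6100 N
  Ry@0 = +606.0022 N
  Ry@6 = +606.4878 N

-5669.801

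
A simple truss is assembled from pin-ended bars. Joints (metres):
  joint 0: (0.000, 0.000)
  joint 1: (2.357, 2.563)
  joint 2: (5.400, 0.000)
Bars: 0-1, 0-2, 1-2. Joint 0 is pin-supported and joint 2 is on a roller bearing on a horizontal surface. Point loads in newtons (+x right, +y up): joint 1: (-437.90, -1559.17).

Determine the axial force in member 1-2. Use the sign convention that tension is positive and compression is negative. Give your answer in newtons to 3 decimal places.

N=3 nodes, M=3 members, R=3 reactions → 2N=6, M+R=6
member 0 (0-1): L=3.4820, (cx,cy)=(0.6769,0.7361)
member 1 (0-2): L=5.4000, (cx,cy)=(1.0000,0.0000)
member 2 (1-2): L=3.9785, (cx,cy)=(0.7649,-0.6442)
solve A·x = −loads:
  F[0-1] = -1476.0334 N (compression)
  F[0-2] = +561.2376 N (tension)
  F[1-2] = -733.7854 N (compression)
  Rx@0 = +437.9000 N
  Ry@0 = +1086.4615 N
  Ry@2 = +472.7085 N

-733.785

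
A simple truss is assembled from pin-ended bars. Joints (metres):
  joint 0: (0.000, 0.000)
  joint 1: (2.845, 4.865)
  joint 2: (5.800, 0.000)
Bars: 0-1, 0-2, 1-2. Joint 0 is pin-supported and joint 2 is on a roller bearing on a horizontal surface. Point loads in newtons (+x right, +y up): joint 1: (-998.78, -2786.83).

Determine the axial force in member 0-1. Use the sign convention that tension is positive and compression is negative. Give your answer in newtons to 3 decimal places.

-2615.303

N=3 nodes, M=3 members, R=3 reactions → 2N=6, M+R=6
member 0 (0-1): L=5.6358, (cx,cy)=(0.5048,0.8632)
member 1 (0-2): L=5.8000, (cx,cy)=(1.0000,0.0000)
member 2 (1-2): L=5.6921, (cx,cy)=(0.5191,-0.8547)
solve A·x = −loads:
  F[0-1] = -2615.3030 N (compression)
  F[0-2] = +321.4471 N (tension)
  F[1-2] = -619.1933 N (compression)
  Rx@0 = +998.7800 N
  Ry@0 = +2257.6116 N
  Ry@2 = +529.2184 N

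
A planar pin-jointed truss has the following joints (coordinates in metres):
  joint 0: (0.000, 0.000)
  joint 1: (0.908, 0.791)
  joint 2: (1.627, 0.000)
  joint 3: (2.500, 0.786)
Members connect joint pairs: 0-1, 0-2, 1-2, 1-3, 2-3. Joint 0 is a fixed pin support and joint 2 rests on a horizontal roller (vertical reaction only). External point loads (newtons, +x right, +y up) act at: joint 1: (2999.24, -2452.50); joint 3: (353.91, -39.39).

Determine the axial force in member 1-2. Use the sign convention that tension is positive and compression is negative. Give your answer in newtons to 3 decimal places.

N=4 nodes, M=5 members, R=3 reactions → 2N=8, M+R=8
member 0 (0-1): L=1.2042, (cx,cy)=(0.7540,0.6569)
member 1 (0-2): L=1.6270, (cx,cy)=(1.0000,0.0000)
member 2 (1-2): L=1.0689, (cx,cy)=(0.6726,-0.7400)
member 3 (1-3): L=1.5920, (cx,cy)=(1.0000,-0.0031)
member 4 (2-3): L=1.1747, (cx,cy)=(0.7432,0.6691)
solve A·x = −loads:
  F[0-1] = +862.3624 N (tension)
  F[0-2] = +2702.9156 N (tension)
  F[1-2] = -4081.4394 N (compression)
  F[1-3] = +396.2796 N (tension)
  F[2-3] = -57.0095 N (compression)
  Rx@0 = -3353.1500 N
  Ry@0 = -566.4487 N
  Ry@2 = +3058.3387 N

-4081.439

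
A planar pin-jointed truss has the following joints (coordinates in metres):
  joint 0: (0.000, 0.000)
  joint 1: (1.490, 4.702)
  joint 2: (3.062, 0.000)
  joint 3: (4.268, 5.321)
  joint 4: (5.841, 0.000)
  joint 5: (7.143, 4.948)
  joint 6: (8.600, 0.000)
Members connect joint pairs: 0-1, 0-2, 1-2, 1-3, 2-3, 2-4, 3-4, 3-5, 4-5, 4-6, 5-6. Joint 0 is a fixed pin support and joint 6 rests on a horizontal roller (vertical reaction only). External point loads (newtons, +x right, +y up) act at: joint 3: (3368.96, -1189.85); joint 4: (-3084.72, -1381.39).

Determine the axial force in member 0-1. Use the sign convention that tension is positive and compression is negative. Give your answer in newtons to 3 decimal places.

1092.987

N=7 nodes, M=11 members, R=3 reactions → 2N=14, M+R=14
member 0 (0-1): L=4.9324, (cx,cy)=(0.3021,0.9533)
member 1 (0-2): L=3.0620, (cx,cy)=(1.0000,0.0000)
member 2 (1-2): L=4.9578, (cx,cy)=(0.3171,-0.9484)
member 3 (1-3): L=2.8461, (cx,cy)=(0.9761,0.2175)
member 4 (2-3): L=5.4560, (cx,cy)=(0.2210,0.9753)
member 5 (2-4): L=2.7790, (cx,cy)=(1.0000,0.0000)
member 6 (3-4): L=5.5486, (cx,cy)=(0.2835,-0.9590)
member 7 (3-5): L=2.8991, (cx,cy)=(0.9917,-0.1287)
member 8 (4-5): L=5.1164, (cx,cy)=(0.2545,0.9671)
member 9 (4-6): L=2.7590, (cx,cy)=(1.0000,0.0000)
member 10 (5-6): L=5.1581, (cx,cy)=(0.2825,-0.9593)
solve A·x = −loads:
  F[0-1] = +1092.9868 N (tension)
  F[0-2] = -45.9317 N (compression)
  F[1-2] = -950.2509 N (compression)
  F[1-3] = +646.9587 N (tension)
  F[2-3] = +924.0763 N (tension)
  F[2-4] = -551.4927 N (compression)
  F[3-4] = -2063.6824 N (compression)
  F[3-5] = -1964.5154 N (compression)
  F[4-5] = +3474.8002 N (tension)
  F[4-6] = +1063.9411 N (tension)
  F[5-6] = -3766.5539 N (compression)
  Rx@0 = -284.2400 N
  Ry@0 = -1041.9245 N
  Ry@6 = +3613.1645 N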